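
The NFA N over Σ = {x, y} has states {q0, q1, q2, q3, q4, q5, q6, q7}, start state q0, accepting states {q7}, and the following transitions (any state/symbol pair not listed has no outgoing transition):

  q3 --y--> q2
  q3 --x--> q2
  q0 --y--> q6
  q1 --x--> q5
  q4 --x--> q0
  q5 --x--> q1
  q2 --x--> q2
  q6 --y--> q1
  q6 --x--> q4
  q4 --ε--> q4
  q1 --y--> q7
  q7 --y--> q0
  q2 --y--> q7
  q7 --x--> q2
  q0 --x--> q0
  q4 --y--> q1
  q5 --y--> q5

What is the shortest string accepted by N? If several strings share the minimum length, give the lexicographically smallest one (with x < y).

yyy

A breadth-first search from q0 reaches an accepting state first via the path q0 → q6 → q1 → q7 on input yyy.
No string of length < 3 is accepted (BFS exhausts all shorter strings without reaching an accepting state), and yyy is the lexicographically least accepting string of length 3.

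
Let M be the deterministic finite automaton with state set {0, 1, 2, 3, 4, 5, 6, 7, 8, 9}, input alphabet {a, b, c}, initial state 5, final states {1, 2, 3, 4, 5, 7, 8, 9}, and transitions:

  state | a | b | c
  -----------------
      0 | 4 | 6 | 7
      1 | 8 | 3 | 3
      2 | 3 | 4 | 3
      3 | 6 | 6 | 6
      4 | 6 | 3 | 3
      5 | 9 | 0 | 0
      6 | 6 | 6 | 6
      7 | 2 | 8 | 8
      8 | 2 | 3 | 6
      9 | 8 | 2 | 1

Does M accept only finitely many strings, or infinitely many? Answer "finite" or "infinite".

The useful states (reachable from 5 and able to reach an accepting state) are {0, 1, 2, 3, 4, 5, 7, 8, 9}.
Restricted to these states the transition graph has no cycle, so every accepting path has bounded length and L is finite.

finite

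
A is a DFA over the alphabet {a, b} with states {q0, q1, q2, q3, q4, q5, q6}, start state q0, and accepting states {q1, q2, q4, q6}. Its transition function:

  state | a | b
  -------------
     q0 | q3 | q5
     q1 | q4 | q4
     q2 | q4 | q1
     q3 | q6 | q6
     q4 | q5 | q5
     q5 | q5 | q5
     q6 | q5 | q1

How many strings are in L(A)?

The useful subgraph on states {q0, q1, q3, q4, q6} is acyclic, so L(A) is finite; the longest accepting path visits 5 useful states, giving maximum string length 4.
Counting accepting paths from q0 by length: 2 of length 2, 2 of length 3, 4 of length 4. Total 8.

8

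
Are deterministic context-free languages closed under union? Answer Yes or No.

No

{aⁿbⁿ : n≥0} and {aⁿb²ⁿ : n≥0} are each accepted by a deterministic PDA (push the a's; pop one per b, respectively one per two b's), but their union U is not. Suppose a DPDA M accepted U. Being deterministic, M has a single run on aⁿb²ⁿ, and since aⁿbⁿ ∈ U that run passes through an accepting configuration right after consuming the prefix aⁿbⁿ and then goes on to accept again after n more b's. Build an ordinary (nondeterministic) PDA M′ that simulates M on a's and b's and, at any moment when M is in an accepting state, may switch to a second mode in which it reads only c's, feeding each c to M as a b; M′ accepts when M does. Then M′ accepts aⁱbʲcᵏ (k≥1) exactly when both aⁱbʲ ∈ U and aⁱbʲ⁺ᵏ ∈ U, and checking the four cases (i=j or j=2i, combined with j+k=i or j+k=2i) leaves only i=j=k: so L(M′) ∩ a*b*c⁺ = {aⁿbⁿcⁿ : n≥1} would be context-free, which it is not (pumping lemma) — contradiction. (The union is an unambiguous CFL; it is determinism, not unambiguity, that fails.)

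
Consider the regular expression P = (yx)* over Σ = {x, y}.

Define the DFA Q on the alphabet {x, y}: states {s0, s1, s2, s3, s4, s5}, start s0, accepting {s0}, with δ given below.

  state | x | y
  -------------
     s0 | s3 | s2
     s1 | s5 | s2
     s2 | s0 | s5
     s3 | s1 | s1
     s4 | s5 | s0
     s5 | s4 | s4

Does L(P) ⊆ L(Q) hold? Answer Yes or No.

Converting the expression P to a DFA (subset construction, then merging equivalent states) gives the minimal DFA with states {p0, p1, p2}, start state p0, accepting states {p0} and transitions p0: x→p1, y→p2; p1: x→p1, y→p1; p2: x→p0, y→p1.
Exploring the product automaton P × Q from the start pair (p0, s0), following both machines on each input symbol, reaches 8 state pairs: (p0, s0), (p1, s3), (p2, s2), (p1, s1), (p1, s5), (p1, s2), (p1, s4), (p1, s0).
P accepts in {p0} and Q accepts in {s0}. The reachable pairs whose P-component is accepting are (p0, s0); in each of them the Q-component is accepting too, so the product for L(P) \ L(Q) (P-component accepting, Q-component rejecting) has no reachable accepting pair and the difference is empty.
Hence every string in L(P) is also in L(Q).

Yes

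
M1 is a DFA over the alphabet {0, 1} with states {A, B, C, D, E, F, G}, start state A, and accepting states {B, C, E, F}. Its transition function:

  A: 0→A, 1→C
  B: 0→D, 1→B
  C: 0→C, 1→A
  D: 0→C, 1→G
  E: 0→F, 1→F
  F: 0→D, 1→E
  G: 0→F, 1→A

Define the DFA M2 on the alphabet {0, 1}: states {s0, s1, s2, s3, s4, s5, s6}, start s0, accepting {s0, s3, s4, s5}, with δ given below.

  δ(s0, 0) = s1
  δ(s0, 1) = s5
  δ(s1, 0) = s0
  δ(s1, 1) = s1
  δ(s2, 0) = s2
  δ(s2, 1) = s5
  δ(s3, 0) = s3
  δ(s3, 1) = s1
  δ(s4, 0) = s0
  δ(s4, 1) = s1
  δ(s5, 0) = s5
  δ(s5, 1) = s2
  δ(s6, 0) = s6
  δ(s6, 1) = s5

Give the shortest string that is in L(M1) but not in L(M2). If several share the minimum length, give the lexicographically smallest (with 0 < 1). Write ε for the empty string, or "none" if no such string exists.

01

The string 01 is accepted by M1 but not by M2.
No shorter string lies in the difference, and 01 is the lexicographically first length-2 string in L(M1) \ L(M2).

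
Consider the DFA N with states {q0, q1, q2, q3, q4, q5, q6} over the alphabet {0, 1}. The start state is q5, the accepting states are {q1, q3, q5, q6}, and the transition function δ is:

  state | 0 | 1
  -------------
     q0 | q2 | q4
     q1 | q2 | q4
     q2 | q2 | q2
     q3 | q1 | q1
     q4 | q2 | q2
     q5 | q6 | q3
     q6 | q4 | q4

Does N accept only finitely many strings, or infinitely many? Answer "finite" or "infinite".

finite

The useful states (reachable from q5 and able to reach an accepting state) are {q1, q3, q5, q6}.
Restricted to these states the transition graph has no cycle, so every accepting path has bounded length and L is finite.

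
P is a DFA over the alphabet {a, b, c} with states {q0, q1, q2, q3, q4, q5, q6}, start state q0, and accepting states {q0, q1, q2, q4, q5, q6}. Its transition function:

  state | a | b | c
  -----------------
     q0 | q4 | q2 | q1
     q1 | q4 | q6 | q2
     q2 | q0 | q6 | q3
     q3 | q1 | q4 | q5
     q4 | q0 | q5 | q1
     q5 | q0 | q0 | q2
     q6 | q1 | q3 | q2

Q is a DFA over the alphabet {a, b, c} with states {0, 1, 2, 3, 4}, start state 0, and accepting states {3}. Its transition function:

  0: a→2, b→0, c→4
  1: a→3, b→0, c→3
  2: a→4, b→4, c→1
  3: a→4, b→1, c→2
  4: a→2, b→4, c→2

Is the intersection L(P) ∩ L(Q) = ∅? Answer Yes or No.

The string aca is accepted by both P and Q.
Hence L(P) ∩ L(Q) ≠ ∅.

No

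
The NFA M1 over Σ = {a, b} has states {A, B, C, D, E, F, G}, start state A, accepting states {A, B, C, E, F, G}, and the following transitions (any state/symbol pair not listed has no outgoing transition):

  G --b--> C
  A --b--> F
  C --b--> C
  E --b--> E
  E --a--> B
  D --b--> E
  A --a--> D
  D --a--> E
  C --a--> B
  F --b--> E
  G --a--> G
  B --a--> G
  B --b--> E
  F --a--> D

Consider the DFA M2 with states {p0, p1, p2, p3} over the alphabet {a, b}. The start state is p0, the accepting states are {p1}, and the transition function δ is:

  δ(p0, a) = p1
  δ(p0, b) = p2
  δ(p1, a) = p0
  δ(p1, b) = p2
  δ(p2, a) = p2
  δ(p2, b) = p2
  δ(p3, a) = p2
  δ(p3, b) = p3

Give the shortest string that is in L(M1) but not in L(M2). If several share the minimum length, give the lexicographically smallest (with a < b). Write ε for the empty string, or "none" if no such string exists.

The empty string ε is accepted by M1 but not by M2.
Since ε is the unique shortest string, it is the required witness.

ε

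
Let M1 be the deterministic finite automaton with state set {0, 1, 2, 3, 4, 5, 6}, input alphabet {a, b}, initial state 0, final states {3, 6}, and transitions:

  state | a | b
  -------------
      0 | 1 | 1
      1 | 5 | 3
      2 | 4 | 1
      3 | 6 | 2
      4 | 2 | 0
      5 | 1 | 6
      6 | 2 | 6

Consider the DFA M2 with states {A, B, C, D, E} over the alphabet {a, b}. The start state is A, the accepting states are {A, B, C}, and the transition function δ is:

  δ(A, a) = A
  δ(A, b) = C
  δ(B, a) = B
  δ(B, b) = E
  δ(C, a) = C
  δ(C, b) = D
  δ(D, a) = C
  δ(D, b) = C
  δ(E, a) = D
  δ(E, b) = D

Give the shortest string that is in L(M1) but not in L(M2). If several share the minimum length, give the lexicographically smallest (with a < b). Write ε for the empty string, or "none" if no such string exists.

bb

The string bb is accepted by M1 but not by M2.
No shorter string lies in the difference, and bb is the lexicographically first length-2 string in L(M1) \ L(M2).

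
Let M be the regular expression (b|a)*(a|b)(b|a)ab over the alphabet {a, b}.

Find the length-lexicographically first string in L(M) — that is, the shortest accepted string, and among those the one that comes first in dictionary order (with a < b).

aaab

By inspection of the expression, no string of length less than 4 matches, and aaab is the lexicographically first match of length 4.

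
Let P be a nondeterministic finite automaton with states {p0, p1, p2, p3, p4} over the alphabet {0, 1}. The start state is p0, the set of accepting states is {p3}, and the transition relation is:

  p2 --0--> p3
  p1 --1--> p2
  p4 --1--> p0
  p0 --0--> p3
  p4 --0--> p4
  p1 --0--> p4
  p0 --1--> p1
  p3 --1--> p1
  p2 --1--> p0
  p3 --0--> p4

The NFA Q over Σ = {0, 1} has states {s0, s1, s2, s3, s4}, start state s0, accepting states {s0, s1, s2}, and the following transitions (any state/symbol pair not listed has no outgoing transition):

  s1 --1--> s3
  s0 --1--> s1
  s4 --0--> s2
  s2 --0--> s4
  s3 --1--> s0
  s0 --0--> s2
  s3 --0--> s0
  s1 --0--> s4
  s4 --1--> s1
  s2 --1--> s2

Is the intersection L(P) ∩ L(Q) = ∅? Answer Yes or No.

No

The string 0 is accepted by both P and Q.
Hence L(P) ∩ L(Q) ≠ ∅.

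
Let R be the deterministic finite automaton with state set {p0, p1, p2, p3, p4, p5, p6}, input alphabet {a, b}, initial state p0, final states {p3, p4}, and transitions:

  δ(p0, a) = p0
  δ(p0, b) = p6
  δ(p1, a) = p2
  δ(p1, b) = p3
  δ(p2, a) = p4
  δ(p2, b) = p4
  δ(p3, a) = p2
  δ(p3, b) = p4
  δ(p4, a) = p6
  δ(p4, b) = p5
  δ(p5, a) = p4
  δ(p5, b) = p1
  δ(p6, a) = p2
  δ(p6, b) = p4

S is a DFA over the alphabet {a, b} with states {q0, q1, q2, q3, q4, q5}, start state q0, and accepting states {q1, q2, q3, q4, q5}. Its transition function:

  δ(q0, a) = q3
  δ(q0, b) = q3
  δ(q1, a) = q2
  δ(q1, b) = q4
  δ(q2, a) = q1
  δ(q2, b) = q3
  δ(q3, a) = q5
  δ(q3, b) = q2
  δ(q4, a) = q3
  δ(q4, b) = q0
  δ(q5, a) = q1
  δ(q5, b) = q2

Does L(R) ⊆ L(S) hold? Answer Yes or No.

No

The string aaabb is in L(R) but not in L(S).
So L(R) ⊄ L(S).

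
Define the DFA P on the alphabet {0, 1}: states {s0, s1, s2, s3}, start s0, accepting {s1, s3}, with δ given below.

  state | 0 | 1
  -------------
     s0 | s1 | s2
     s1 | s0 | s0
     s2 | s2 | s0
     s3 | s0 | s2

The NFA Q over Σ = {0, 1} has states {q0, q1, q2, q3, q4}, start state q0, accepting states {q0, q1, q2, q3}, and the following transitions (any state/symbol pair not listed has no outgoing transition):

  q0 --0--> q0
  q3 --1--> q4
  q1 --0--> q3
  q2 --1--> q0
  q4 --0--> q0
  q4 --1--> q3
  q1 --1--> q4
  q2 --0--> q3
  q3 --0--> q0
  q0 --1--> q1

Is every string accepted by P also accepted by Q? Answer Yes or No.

Yes

Exploring the product automaton P × Q from the start pair (s0, q0), following both machines on each input symbol, reaches 10 state pairs: (s0, q0), (s1, q0), (s2, q1), (s0, q1), (s2, q3), (s0, q4), (s1, q3), (s2, q4), (s2, q0), (s0, q3).
P accepts in {s1, s3} and Q accepts in {q0, q1, q2, q3}. The reachable pairs whose P-component is accepting are (s1, q0), (s1, q3); in each of them the Q-component is accepting too, so the product for L(P) \ L(Q) (P-component accepting, Q-component rejecting) has no reachable accepting pair and the difference is empty.
Hence every string in L(P) is also in L(Q).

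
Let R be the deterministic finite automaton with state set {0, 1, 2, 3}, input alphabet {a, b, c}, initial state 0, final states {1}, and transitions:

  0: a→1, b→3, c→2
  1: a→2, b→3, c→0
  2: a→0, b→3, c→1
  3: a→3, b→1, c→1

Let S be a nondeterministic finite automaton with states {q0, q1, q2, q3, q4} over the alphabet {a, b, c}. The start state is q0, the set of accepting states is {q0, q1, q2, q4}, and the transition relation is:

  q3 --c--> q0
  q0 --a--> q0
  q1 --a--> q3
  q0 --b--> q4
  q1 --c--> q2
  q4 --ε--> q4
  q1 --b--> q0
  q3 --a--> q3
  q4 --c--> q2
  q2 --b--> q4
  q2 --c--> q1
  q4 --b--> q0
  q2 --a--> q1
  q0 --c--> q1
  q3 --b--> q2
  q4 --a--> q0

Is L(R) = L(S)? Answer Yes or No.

No

The string aca is accepted by R but rejected by S.
So L(R) ≠ L(S).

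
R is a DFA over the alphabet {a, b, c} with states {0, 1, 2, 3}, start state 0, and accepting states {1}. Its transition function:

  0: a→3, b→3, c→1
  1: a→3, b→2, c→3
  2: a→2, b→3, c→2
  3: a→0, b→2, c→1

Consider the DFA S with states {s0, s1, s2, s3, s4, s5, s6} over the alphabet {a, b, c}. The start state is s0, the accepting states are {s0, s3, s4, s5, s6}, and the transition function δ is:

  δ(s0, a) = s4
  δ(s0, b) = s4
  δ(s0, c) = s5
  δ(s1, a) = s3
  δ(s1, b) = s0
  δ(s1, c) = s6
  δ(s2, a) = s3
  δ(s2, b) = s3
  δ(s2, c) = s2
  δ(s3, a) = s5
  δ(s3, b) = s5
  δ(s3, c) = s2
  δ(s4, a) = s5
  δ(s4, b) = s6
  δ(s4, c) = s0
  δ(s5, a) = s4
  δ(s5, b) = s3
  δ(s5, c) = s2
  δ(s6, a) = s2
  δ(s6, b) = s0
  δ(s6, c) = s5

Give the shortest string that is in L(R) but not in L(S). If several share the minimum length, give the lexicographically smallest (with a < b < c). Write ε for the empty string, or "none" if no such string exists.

The string aac is accepted by R but not by S.
No shorter string lies in the difference, and aac is the lexicographically first length-3 string in L(R) \ L(S).

aac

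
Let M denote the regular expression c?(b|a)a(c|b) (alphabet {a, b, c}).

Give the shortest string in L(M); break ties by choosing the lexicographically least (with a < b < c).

By inspection of the expression, no string of length less than 3 matches, and aab is the lexicographically first match of length 3.

aab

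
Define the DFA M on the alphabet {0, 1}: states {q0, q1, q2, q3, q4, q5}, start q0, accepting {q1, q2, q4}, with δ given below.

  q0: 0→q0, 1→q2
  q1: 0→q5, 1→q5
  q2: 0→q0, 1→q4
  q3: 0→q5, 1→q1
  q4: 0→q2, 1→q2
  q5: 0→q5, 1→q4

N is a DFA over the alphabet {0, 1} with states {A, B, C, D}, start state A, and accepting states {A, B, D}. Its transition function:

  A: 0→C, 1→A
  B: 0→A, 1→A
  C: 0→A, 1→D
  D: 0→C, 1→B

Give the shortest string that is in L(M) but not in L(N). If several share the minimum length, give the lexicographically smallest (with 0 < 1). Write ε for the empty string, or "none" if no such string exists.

The string 110 is accepted by M but not by N.
No shorter string lies in the difference, and 110 is the lexicographically first length-3 string in L(M) \ L(N).

110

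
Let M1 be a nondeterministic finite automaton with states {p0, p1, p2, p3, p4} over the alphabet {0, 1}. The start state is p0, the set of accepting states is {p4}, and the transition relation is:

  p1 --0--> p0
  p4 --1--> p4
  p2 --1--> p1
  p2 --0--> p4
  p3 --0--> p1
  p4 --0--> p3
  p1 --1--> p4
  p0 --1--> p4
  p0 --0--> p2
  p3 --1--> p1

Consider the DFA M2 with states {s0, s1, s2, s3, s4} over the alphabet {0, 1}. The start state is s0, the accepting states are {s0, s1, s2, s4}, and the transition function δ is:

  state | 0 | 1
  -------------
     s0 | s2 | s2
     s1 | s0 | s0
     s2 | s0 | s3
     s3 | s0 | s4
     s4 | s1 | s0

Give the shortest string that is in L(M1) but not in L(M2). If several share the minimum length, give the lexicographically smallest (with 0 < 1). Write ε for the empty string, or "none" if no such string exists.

The string 11 is accepted by M1 but not by M2.
No shorter string lies in the difference, and 11 is the lexicographically first length-2 string in L(M1) \ L(M2).

11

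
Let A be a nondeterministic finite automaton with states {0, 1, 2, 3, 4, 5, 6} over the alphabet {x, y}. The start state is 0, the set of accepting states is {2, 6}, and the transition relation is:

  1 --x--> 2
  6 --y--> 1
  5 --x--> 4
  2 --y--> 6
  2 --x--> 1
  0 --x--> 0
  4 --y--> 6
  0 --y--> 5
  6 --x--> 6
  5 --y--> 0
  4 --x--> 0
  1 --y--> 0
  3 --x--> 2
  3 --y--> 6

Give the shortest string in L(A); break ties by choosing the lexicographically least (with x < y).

yxy

A breadth-first search from 0 reaches an accepting state first via the path 0 → 5 → 4 → 6 on input yxy.
No string of length < 3 is accepted (BFS exhausts all shorter strings without reaching an accepting state), and yxy is the lexicographically least accepting string of length 3.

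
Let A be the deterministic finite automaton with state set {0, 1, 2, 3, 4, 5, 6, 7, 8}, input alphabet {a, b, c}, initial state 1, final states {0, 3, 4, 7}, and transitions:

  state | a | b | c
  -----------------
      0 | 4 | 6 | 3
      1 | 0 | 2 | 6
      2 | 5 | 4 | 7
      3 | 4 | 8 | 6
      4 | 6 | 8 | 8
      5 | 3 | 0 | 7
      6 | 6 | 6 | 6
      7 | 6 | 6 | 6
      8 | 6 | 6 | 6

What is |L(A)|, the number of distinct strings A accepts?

The useful subgraph on states {0, 1, 2, 3, 4, 5, 7} is acyclic, so L(A) is finite; the longest accepting path visits 6 useful states, giving maximum string length 5.
Counting accepting paths from 1 by length: 1 of length 1, 4 of length 2, 4 of length 3, 3 of length 4, 1 of length 5. Total 13.

13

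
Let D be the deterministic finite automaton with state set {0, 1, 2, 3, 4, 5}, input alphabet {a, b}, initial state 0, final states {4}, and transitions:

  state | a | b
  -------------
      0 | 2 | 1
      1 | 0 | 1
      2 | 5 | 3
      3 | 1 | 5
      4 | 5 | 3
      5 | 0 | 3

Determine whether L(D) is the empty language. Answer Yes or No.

The states reachable from the start state are {0, 1, 2, 3, 5}.
None of the accepting states {4} is reachable, so no string is accepted and L(D) = ∅.

Yes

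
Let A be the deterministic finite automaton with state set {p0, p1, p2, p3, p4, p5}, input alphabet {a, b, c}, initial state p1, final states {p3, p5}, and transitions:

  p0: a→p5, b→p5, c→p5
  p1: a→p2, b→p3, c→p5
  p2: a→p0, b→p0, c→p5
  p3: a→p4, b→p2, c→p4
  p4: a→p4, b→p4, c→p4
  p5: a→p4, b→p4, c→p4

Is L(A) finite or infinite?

The useful states (reachable from p1 and able to reach an accepting state) are {p0, p1, p2, p3, p5}.
Restricted to these states the transition graph has no cycle, so every accepting path has bounded length and L is finite.

finite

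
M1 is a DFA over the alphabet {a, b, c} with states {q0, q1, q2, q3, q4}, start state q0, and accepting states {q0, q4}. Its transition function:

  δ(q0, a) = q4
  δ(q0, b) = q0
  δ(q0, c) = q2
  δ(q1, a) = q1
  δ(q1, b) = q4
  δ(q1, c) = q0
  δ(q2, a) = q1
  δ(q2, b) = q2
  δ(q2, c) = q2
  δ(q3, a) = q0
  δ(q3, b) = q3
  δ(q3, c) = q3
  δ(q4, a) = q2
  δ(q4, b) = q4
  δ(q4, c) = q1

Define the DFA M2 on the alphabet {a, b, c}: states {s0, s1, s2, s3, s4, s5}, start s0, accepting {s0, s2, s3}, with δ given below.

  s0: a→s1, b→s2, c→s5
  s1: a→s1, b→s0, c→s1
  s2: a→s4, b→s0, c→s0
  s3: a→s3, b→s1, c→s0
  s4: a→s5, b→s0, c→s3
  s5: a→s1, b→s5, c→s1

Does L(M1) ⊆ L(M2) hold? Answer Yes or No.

The string a is in L(M1) but not in L(M2).
So L(M1) ⊄ L(M2).

No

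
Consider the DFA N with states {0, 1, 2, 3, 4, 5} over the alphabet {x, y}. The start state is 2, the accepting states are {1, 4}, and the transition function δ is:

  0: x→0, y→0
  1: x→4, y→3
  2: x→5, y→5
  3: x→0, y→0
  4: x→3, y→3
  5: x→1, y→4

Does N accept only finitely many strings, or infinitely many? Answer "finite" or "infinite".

The useful states (reachable from 2 and able to reach an accepting state) are {1, 2, 4, 5}.
Restricted to these states the transition graph has no cycle, so every accepting path has bounded length and L is finite.

finite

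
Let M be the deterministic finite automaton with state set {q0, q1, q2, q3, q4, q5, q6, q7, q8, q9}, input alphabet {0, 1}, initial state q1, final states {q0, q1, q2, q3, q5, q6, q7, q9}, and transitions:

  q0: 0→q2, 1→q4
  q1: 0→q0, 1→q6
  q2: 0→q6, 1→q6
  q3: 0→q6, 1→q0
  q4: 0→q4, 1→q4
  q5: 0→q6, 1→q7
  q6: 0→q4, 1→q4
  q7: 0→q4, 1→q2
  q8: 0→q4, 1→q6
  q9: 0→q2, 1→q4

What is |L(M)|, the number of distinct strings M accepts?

The useful subgraph on states {q0, q1, q2, q6} is acyclic, so L(M) is finite; the longest accepting path visits 4 useful states, giving maximum string length 3.
Counting accepting paths from q1 by length: 1 of length 0, 2 of length 1, 1 of length 2, 2 of length 3. Total 6.

6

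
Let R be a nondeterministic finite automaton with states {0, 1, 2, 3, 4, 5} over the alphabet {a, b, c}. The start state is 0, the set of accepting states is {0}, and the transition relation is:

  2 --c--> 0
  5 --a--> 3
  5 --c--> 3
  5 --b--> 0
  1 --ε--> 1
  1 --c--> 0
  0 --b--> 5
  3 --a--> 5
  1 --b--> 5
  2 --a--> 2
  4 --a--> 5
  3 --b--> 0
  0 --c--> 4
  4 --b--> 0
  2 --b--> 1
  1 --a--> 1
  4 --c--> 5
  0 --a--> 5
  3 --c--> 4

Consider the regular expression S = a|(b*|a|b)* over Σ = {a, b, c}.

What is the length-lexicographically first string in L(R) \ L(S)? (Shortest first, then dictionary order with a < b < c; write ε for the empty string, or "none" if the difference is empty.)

cb

The string cb is accepted by R but not by S.
No shorter string lies in the difference, and cb is the lexicographically first length-2 string in L(R) \ L(S).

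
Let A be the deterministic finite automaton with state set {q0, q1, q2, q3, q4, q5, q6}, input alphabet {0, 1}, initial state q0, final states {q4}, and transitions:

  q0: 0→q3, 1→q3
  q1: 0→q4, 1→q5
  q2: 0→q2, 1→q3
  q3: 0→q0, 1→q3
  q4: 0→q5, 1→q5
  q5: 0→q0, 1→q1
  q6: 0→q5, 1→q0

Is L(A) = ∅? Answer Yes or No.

The states reachable from the start state are {q0, q3}.
None of the accepting states {q4} is reachable, so no string is accepted and L(A) = ∅.

Yes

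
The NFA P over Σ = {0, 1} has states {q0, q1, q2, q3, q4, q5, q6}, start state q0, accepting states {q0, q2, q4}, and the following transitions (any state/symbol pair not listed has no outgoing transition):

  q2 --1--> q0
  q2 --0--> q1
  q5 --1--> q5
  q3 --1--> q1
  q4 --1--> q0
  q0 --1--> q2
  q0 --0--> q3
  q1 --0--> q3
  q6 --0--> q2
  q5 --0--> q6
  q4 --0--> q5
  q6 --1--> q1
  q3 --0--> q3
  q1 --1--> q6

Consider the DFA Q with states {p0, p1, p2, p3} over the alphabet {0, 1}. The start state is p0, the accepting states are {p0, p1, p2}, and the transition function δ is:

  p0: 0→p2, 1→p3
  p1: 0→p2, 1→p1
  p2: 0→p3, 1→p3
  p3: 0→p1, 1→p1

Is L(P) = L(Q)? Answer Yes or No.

The string 1 is accepted by P but rejected by Q.
So L(P) ≠ L(Q).

No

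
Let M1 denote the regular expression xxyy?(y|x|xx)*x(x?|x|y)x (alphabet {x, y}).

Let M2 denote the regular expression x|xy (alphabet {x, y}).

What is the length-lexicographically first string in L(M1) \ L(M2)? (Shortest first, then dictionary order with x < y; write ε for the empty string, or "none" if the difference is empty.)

The string xxyxx is accepted by M1 but not by M2.
No shorter string lies in the difference, and xxyxx is the lexicographically first length-5 string in L(M1) \ L(M2).

xxyxx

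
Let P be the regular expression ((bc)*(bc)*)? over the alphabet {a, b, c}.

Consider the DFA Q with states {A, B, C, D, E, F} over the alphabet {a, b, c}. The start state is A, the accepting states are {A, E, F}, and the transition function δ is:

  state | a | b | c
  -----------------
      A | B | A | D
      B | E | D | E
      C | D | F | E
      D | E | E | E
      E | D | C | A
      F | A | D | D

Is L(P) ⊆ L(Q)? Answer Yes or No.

The string bc is in L(P) but not in L(Q).
So L(P) ⊄ L(Q).

No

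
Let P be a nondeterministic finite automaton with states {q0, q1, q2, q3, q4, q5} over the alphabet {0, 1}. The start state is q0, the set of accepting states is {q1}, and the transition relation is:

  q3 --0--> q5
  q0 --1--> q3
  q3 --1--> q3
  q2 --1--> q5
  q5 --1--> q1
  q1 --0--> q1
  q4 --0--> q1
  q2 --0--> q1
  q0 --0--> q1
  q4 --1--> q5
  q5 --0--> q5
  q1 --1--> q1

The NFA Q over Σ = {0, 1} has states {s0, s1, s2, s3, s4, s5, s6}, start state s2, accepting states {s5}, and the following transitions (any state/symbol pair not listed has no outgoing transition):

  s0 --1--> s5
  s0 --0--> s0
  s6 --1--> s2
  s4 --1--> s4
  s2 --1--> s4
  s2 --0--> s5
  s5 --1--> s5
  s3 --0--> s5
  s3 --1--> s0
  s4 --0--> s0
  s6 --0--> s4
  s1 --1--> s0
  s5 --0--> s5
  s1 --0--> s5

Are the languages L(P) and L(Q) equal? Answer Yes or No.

Yes

Exploring the product automaton P × Q from the start pair (q0, s2), following both machines on each input symbol, reaches 4 state pairs: (q0, s2), (q1, s5), (q3, s4), (q5, s0).
P accepts in {q1} and Q accepts in {s5}. In every reachable pair the two components are either both accepting — (q1, s5) — or both non-accepting, so no string is accepted by exactly one of the machines: L(P) \ L(Q) and L(Q) \ L(P) are both empty.
Hence every string is accepted by P iff it is accepted by Q, and the two languages coincide.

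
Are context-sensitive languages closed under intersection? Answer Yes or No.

Yes

An LBA keeps a copy of the input on a second track, runs the LBA for L₁, and if that accepts restores the input and runs the LBA for L₂; linear space suffices, so L₁ ∩ L₂ is context-sensitive.
So the context-sensitive languages are closed under intersection.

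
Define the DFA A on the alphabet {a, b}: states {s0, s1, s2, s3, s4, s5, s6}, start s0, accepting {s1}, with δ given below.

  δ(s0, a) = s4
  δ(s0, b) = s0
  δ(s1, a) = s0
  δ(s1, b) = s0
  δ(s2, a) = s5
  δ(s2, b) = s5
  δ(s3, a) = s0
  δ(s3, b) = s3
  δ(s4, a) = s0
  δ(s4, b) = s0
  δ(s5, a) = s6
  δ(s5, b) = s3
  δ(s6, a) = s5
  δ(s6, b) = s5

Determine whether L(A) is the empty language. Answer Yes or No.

The states reachable from the start state are {s0, s4}.
None of the accepting states {s1} is reachable, so no string is accepted and L(A) = ∅.

Yes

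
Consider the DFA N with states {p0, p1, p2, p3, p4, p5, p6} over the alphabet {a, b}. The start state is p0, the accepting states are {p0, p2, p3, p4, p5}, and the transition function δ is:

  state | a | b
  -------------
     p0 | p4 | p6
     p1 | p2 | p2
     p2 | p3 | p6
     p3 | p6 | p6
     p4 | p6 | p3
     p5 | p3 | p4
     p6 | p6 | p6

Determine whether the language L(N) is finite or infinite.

The useful states (reachable from p0 and able to reach an accepting state) are {p0, p3, p4}.
Restricted to these states the transition graph has no cycle, so every accepting path has bounded length and L is finite.

finite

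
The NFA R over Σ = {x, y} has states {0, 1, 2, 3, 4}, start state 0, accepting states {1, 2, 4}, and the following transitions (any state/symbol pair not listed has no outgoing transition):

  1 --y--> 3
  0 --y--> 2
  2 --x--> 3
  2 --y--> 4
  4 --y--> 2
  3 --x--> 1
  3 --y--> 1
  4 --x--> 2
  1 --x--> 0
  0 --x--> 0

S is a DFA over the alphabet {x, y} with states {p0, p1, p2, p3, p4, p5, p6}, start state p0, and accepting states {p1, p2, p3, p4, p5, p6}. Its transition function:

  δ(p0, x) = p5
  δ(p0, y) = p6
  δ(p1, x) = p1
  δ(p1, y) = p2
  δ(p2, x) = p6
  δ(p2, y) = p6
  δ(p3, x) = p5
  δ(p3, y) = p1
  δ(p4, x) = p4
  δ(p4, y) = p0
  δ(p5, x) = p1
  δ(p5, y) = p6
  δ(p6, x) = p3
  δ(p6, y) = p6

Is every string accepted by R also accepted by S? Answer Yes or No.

Yes

Exploring the product automaton R × S from the start pair (0, p0), following both machines on each input symbol, reaches 22 state pairs: (0, p0), (0, p5), (2, p6), (0, p1), (3, p3), (4, p6), (2, p2), (1, p5), (1, p1), (2, p3), (3, p6), (3, p2), (3, p5), (4, p1), (1, p3), (1, p6), (2, p1), (3, p1), (0, p3), (4, p2), (1, p2), (0, p6).
R accepts in {1, 2, 4} and S accepts in {p1, p2, p3, p4, p5, p6}. The reachable pairs whose R-component is accepting are (2, p6), (4, p6), (2, p2), (1, p5), (1, p1), (2, p3), (4, p1), (1, p3), (1, p6), (2, p1), (4, p2), (1, p2); in each of them the S-component is accepting too, so the product for L(R) \ L(S) (R-component accepting, S-component rejecting) has no reachable accepting pair and the difference is empty.
Hence every string in L(R) is also in L(S).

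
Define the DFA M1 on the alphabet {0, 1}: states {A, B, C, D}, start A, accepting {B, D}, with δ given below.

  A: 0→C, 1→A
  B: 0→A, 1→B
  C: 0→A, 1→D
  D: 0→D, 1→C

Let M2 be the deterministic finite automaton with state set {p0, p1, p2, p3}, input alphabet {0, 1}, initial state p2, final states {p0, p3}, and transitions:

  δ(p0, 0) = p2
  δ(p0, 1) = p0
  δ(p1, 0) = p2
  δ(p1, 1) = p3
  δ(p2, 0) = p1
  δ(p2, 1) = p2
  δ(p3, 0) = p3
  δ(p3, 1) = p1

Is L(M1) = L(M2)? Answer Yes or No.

Yes

Exploring the product automaton M1 × M2 from the start pair (A, p2), following both machines on each input symbol, reaches 3 state pairs: (A, p2), (C, p1), (D, p3).
M1 accepts in {B, D} and M2 accepts in {p0, p3}. In every reachable pair the two components are either both accepting — (D, p3) — or both non-accepting, so no string is accepted by exactly one of the machines: L(M1) \ L(M2) and L(M2) \ L(M1) are both empty.
Hence every string is accepted by M1 iff it is accepted by M2, and the two languages coincide.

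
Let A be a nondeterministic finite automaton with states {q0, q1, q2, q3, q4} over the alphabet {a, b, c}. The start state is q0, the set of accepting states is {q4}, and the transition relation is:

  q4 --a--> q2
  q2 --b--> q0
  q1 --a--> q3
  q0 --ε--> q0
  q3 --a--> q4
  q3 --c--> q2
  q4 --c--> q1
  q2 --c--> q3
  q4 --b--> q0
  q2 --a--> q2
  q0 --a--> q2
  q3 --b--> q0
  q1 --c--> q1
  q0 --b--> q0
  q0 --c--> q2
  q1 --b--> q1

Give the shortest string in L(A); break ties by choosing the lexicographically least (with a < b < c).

aca

A breadth-first search from q0 reaches an accepting state first via the path q0 → q2 → q3 → q4 on input aca.
No string of length < 3 is accepted (BFS exhausts all shorter strings without reaching an accepting state), and aca is the lexicographically least accepting string of length 3.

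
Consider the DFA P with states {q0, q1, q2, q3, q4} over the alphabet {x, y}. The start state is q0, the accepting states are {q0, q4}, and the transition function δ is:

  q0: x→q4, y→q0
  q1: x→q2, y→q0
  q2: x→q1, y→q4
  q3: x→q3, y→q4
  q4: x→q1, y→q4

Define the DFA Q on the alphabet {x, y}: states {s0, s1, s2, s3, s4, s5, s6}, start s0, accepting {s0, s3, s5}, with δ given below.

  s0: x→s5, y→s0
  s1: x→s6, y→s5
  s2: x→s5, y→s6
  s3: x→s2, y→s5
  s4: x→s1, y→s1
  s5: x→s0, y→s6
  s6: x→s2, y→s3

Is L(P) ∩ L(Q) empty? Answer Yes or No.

No

The empty string ε is accepted by both P and Q.
Hence L(P) ∩ L(Q) ≠ ∅.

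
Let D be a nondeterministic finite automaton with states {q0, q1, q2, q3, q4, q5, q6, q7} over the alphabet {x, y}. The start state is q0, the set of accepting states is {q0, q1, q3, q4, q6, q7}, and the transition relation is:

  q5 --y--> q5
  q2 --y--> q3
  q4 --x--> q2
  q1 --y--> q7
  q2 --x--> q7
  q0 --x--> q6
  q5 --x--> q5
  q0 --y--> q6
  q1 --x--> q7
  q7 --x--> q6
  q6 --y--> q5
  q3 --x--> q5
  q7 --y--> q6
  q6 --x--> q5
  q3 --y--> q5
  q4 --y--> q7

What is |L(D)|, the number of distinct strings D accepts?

3

The useful subgraph on states {q0, q6} is acyclic, so L(D) is finite; the longest accepting path visits 2 useful states, giving maximum string length 1.
Counting accepting paths from q0 by length: 1 of length 0, 2 of length 1. Total 3.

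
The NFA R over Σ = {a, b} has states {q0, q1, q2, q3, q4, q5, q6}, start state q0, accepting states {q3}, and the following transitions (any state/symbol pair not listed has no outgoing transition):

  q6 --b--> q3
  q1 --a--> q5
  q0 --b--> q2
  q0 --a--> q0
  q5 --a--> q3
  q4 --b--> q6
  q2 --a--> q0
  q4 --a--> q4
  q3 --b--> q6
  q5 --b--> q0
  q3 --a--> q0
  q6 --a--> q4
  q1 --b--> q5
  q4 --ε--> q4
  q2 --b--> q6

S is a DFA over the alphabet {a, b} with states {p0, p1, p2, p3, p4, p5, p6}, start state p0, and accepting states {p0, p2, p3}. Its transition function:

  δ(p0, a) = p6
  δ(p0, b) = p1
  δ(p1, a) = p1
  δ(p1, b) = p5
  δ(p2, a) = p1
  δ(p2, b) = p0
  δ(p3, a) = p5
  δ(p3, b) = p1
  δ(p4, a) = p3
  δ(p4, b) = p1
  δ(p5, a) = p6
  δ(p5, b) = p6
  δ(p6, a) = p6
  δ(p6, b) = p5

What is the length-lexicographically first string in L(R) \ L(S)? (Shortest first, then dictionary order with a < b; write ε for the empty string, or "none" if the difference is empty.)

The string bbb is accepted by R but not by S.
No shorter string lies in the difference, and bbb is the lexicographically first length-3 string in L(R) \ L(S).

bbb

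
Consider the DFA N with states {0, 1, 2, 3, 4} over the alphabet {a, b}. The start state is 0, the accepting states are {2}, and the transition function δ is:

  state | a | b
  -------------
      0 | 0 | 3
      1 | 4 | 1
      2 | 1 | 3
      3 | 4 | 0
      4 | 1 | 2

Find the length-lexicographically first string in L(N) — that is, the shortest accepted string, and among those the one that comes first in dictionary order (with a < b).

bab

A breadth-first search from 0 reaches an accepting state first via the path 0 → 3 → 4 → 2 on input bab.
No string of length < 3 is accepted (BFS exhausts all shorter strings without reaching an accepting state), and bab is the lexicographically least accepting string of length 3.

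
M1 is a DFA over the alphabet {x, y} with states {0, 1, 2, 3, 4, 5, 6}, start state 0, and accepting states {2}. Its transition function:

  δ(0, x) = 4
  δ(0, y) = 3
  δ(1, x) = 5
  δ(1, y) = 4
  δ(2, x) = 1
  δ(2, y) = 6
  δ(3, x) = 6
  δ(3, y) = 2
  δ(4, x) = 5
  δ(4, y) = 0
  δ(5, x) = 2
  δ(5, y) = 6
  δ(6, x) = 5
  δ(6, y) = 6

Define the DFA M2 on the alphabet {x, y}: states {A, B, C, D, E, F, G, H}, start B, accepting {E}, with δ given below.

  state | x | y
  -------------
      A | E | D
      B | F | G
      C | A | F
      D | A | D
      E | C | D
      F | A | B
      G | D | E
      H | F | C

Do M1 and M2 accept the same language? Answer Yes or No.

Exploring the product automaton M1 × M2 from the start pair (0, B), following both machines on each input symbol, reaches 7 state pairs: (0, B), (4, F), (3, G), (5, A), (6, D), (2, E), (1, C).
M1 accepts in {2} and M2 accepts in {E}. In every reachable pair the two components are either both accepting — (2, E) — or both non-accepting, so no string is accepted by exactly one of the machines: L(M1) \ L(M2) and L(M2) \ L(M1) are both empty.
Hence every string is accepted by M1 iff it is accepted by M2, and the two languages coincide.

Yes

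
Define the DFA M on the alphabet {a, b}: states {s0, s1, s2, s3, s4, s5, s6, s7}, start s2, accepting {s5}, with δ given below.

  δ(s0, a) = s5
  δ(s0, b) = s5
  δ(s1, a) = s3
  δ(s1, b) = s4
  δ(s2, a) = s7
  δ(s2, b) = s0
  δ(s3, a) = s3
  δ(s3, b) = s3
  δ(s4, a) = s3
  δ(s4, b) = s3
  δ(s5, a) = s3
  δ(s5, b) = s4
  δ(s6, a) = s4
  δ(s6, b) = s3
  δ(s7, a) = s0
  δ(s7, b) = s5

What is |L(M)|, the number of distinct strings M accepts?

5

The useful subgraph on states {s0, s2, s5, s7} is acyclic, so L(M) is finite; the longest accepting path visits 4 useful states, giving maximum string length 3.
Counting accepting paths from s2 by length: 3 of length 2, 2 of length 3. Total 5.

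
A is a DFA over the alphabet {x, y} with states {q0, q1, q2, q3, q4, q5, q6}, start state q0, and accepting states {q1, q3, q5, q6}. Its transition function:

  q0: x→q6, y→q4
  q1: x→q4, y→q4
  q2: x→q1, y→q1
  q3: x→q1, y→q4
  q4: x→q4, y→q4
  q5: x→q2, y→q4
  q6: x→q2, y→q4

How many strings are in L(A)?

3

The useful subgraph on states {q0, q1, q2, q6} is acyclic, so L(A) is finite; the longest accepting path visits 4 useful states, giving maximum string length 3.
Counting accepting paths from q0 by length: 1 of length 1, 2 of length 3. Total 3.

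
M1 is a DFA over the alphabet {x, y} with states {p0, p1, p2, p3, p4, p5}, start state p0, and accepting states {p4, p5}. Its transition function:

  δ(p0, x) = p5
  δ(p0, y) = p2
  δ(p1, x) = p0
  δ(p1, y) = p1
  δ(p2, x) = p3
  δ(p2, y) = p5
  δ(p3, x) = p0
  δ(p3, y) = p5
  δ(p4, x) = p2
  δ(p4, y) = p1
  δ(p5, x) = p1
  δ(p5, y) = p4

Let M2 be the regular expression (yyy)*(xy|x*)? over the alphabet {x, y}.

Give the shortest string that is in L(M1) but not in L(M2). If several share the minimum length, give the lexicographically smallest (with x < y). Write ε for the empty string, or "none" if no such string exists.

yy

The string yy is accepted by M1 but not by M2.
No shorter string lies in the difference, and yy is the lexicographically first length-2 string in L(M1) \ L(M2).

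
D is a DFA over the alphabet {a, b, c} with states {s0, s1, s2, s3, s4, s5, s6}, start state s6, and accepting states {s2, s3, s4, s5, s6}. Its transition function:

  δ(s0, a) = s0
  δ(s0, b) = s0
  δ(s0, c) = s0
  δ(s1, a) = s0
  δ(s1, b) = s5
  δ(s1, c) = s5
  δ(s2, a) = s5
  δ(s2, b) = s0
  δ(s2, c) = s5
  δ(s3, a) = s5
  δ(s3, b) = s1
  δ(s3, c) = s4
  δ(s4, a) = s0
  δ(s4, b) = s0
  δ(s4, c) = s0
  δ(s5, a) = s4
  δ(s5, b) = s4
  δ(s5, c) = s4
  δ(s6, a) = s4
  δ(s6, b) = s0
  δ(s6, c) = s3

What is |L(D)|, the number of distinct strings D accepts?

16

The useful subgraph on states {s1, s3, s4, s5, s6} is acyclic, so L(D) is finite; the longest accepting path visits 5 useful states, giving maximum string length 4.
Counting accepting paths from s6 by length: 1 of length 0, 2 of length 1, 2 of length 2, 5 of length 3, 6 of length 4. Total 16.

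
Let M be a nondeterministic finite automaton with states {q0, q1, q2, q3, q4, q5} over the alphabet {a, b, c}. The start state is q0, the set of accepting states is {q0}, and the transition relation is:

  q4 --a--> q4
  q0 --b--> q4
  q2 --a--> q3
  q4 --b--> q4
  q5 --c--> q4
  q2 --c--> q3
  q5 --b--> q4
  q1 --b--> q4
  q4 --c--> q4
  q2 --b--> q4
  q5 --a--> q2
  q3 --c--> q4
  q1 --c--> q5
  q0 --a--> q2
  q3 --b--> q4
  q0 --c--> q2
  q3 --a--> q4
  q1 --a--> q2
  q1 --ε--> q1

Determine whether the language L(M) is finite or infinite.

finite

The useful states (reachable from q0 and able to reach an accepting state) are {q0}.
Restricted to these states the transition graph has no cycle, so every accepting path has bounded length and L is finite.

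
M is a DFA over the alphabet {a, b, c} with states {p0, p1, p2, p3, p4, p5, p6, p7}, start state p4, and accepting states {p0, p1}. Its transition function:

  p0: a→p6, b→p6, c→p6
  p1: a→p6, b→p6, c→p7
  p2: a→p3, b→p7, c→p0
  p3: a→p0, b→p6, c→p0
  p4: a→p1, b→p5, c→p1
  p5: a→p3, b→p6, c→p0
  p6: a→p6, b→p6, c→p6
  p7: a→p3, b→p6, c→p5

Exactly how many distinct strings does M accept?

The useful subgraph on states {p0, p1, p3, p4, p5, p7} is acyclic, so L(M) is finite; the longest accepting path visits 6 useful states, giving maximum string length 5.
Counting accepting paths from p4 by length: 2 of length 1, 1 of length 2, 2 of length 3, 6 of length 4, 4 of length 5. Total 15.

15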